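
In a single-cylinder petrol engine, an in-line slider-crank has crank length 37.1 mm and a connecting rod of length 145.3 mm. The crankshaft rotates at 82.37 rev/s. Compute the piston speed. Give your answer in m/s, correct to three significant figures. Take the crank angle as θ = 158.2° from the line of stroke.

ω = 2π·82.4 = 517.5 rad/s
For an in-line slider-crank, x = r cosθ + √(L² − r² sin²θ), so v = −rω sinθ·[1 + r cosθ/√(L² − r² sin²θ)].
With r = 0.0371 m, L = 0.1453 m, θ = 158.2°: √(L² − r² sin²θ) = 0.14465 m.
v = −0.0371·517.5·0.37137·[1 + 0.0371·-0.92849/0.14465] = -5.4325 m/s.
|v| = 5.4325 m/s.

5.43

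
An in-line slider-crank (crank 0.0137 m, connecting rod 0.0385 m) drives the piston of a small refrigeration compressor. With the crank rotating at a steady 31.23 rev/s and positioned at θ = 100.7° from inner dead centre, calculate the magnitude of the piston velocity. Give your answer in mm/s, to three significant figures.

2460

ω = 2π·31.2 = 196.2 rad/s
For an in-line slider-crank, x = r cosθ + √(L² − r² sin²θ), so v = −rω sinθ·[1 + r cosθ/√(L² − r² sin²θ)].
With r = 0.0137 m, L = 0.0385 m, θ = 100.7°: √(L² − r² sin²θ) = 0.03607 m.
v = −0.0137·196.2·0.98261·[1 + 0.0137·-0.18567/0.03607] = -2.4552 m/s.
|v| = 2.4552 m/s = 2455.2 mm/s.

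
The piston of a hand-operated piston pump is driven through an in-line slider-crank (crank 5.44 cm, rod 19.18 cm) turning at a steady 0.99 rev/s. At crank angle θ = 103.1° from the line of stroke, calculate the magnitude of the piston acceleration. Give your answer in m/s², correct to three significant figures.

1.03

ω = 2π·0.99 = 6.22 rad/s
x(θ) = r cosθ + √(L² − r² sin²θ); with ω constant, a = ω²·d²x/dθ².
d²x/dθ² = −r cosθ − r²(cos2θ)/√u − r⁴ sin²2θ/(4u^{3/2}),  u = L² − r² sin²θ = 0.0339799 m².
Substituting r = 0.0544 m, L = 0.1918 m, θ = 103.1°: d²x/dθ² = +0.026666 m.
a = ω²·d²x/dθ² = (6.22)²·(+0.026666) = +1.0318 m/s²;  |a| = 1.0318 m/s².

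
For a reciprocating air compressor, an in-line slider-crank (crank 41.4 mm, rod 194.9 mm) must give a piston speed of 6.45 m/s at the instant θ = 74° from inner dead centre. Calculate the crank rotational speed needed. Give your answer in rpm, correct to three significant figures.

For an in-line slider-crank, |v_piston| = rω|sinθ|·[1 + r cosθ/√(L² − r² sin²θ)].
With r = 0.0414 m, L = 0.1949 m, θ = 74°: the bracketed kinematic factor |dx/dθ| = 0.042176 m.
ω = v/|dx/dθ| = 6.45/0.042176 = 152.93 rad/s.
N = 60ω/(2π) = 1460.4 rpm.

1460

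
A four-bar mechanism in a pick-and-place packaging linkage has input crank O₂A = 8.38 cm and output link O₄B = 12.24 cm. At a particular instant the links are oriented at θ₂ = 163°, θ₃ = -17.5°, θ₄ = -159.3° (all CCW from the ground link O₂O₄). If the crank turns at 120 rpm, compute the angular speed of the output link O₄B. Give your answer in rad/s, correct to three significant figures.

0.121

ω₂ = 12.57 rad/s (from 120 rpm).
Differentiating the loop-closure r₂e^{iθ₂}+r₃e^{iθ₃}=r₁+r₄e^{iθ₄} gives r₂ω₂e^{iθ₂}+r₃ω₃e^{iθ₃}=r₄ω₄e^{iθ₄}.
Eliminating the other unknown: ω₄ = r₂ω₂ sin(θ₂−θ₃) / [r₄ sin(θ₄−θ₃)].
Numerator sine = -0.00873; denominator sine = -0.61841.
Result = 0.0838·12.57·(-0.00873) / (0.1224·(-0.61841)) = +0.12141 rad/s; magnitude 0.12141 rad/s.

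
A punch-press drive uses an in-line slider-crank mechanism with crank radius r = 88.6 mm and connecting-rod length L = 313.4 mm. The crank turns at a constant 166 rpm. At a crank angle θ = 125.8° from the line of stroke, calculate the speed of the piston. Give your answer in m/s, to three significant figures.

ω = 2π·166/60 = 17.38 rad/s
For an in-line slider-crank, x = r cosθ + √(L² − r² sin²θ), so v = −rω sinθ·[1 + r cosθ/√(L² − r² sin²θ)].
With r = 0.0886 m, L = 0.3134 m, θ = 125.8°: √(L² − r² sin²θ) = 0.30505 m.
v = −0.0886·17.38·0.81106·[1 + 0.0886·-0.58496/0.30505] = -1.0369 m/s.
|v| = 1.0369 m/s.

1.04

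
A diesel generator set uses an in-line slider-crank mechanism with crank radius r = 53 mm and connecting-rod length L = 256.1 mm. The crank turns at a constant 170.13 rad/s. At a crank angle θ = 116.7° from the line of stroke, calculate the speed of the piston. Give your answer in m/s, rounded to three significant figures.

ω = 170.1 rad/s
For an in-line slider-crank, x = r cosθ + √(L² − r² sin²θ), so v = −rω sinθ·[1 + r cosθ/√(L² − r² sin²θ)].
With r = 0.053 m, L = 0.2561 m, θ = 116.7°: √(L² − r² sin²θ) = 0.25168 m.
v = −0.053·170.1·0.89337·[1 + 0.053·-0.44932/0.25168] = -7.2932 m/s.
|v| = 7.2932 m/s.

7.29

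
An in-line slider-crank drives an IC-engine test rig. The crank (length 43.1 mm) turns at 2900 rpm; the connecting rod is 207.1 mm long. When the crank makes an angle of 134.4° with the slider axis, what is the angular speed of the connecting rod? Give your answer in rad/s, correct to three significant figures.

44.7

ω = 303.7 rad/s (converted from 2900 rpm).
The rod makes angle φ with the slider axis where L sinφ = r sinθ; differentiating, L cosφ·φ̇ = r ω cosθ.
L cosφ = √(L² − r² sin²θ) = 0.2048 m.
|ω_rod| = r ω |cosθ| / √(L² − r² sin²θ) = 0.0431·303.7·0.69966/0.2048 = 44.716 rad/s.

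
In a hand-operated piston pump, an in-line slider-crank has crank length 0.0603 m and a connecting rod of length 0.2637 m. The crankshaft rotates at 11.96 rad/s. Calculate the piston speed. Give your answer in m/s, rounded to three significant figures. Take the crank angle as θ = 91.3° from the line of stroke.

0.717

ω = 11.96 rad/s
For an in-line slider-crank, x = r cosθ + √(L² − r² sin²θ), so v = −rω sinθ·[1 + r cosθ/√(L² − r² sin²θ)].
With r = 0.0603 m, L = 0.2637 m, θ = 91.3°: √(L² − r² sin²θ) = 0.25672 m.
v = −0.0603·11.96·0.99974·[1 + 0.0603·-0.02269/0.25672] = -0.71716 m/s.
|v| = 0.71716 m/s.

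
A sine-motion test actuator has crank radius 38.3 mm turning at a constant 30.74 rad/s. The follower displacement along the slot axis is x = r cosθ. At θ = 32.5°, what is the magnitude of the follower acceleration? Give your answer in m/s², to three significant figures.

30.5

ω = 30.74 rad/s
x = r cosθ ⇒ ẍ = −rω² cosθ (ω constant).
|a| = rω²|cosθ| = 0.0383·(30.74)²·|cos 32.5°| = 30.524 m/s².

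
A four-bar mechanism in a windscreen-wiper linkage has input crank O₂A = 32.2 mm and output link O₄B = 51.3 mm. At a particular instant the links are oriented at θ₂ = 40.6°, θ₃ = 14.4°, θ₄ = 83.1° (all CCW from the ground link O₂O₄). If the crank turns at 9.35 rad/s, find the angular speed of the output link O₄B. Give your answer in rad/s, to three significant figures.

ω₂ = 9.35 rad/s
Differentiating the loop-closure r₂e^{iθ₂}+r₃e^{iθ₃}=r₁+r₄e^{iθ₄} gives r₂ω₂e^{iθ₂}+r₃ω₃e^{iθ₃}=r₄ω₄e^{iθ₄}.
Eliminating the other unknown: ω₄ = r₂ω₂ sin(θ₂−θ₃) / [r₄ sin(θ₄−θ₃)].
Numerator sine = +0.44151; denominator sine = +0.93169.
Result = 0.0322·9.35·(+0.44151) / (0.0513·(+0.93169)) = +2.7811 rad/s; magnitude 2.7811 rad/s.

2.78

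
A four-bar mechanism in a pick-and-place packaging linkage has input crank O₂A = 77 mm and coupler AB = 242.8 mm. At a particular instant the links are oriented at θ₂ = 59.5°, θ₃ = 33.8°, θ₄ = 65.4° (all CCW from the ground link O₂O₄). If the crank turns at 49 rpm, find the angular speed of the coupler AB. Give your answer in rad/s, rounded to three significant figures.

ω₂ = 5.131 rad/s (from 49 rpm).
Differentiating the loop-closure r₂e^{iθ₂}+r₃e^{iθ₃}=r₁+r₄e^{iθ₄} gives r₂ω₂e^{iθ₂}+r₃ω₃e^{iθ₃}=r₄ω₄e^{iθ₄}.
Eliminating the other unknown: ω₃ = r₂ω₂ sin(θ₄−θ₂) / [r₃ sin(θ₃−θ₄)].
Numerator sine = +0.10279; denominator sine = -0.52399.
Result = 0.077·5.131·(+0.10279) / (0.2428·(-0.52399)) = -0.31923 rad/s; magnitude 0.31923 rad/s.

0.319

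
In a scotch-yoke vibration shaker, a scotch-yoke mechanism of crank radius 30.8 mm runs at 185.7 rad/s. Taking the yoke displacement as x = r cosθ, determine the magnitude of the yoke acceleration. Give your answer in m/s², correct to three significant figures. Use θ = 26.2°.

ω = 185.7 rad/s
x = r cosθ ⇒ ẍ = −rω² cosθ (ω constant).
|a| = rω²|cosθ| = 0.0308·(185.7)²·|cos 26.2°| = 953 m/s².

953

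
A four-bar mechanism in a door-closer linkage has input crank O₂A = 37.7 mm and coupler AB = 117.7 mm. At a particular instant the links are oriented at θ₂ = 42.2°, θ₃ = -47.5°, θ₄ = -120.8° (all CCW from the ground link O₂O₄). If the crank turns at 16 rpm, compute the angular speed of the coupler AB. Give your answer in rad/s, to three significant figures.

0.164

ω₂ = 1.676 rad/s (from 16 rpm).
Differentiating the loop-closure r₂e^{iθ₂}+r₃e^{iθ₃}=r₁+r₄e^{iθ₄} gives r₂ω₂e^{iθ₂}+r₃ω₃e^{iθ₃}=r₄ω₄e^{iθ₄}.
Eliminating the other unknown: ω₃ = r₂ω₂ sin(θ₄−θ₂) / [r₃ sin(θ₃−θ₄)].
Numerator sine = -0.29237; denominator sine = +0.95782.
Result = 0.0377·1.676·(-0.29237) / (0.1177·(+0.95782)) = -0.16382 rad/s; magnitude 0.16382 rad/s.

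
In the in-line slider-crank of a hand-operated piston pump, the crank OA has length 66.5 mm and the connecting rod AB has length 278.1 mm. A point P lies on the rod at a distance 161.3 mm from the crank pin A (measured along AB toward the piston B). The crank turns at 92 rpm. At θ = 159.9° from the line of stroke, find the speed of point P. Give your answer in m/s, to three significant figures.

ω = 9.634 rad/s.  Crank-pin speed |V_A| = rω = 0.64068 m/s, perpendicular to OA.
Rod angle: sinφ = −(r/L) sinθ ⇒ φ = -4.714°; ω_rod = −rω cosθ/√(L²−r²sin²θ) = +2.1708 rad/s.
V_P = V_A + ω_rod × AP, with AP = 0.1613 m along the rod.
Components: V_Px = −rω sinθ − a·ω_rod·sinφ = -0.1914 m/s;  V_Py = rω cosθ + a·ω_rod·cosφ = -0.25269 m/s.
|V_P| = √(V_Px² + V_Py²) = 0.317 m/s.

0.317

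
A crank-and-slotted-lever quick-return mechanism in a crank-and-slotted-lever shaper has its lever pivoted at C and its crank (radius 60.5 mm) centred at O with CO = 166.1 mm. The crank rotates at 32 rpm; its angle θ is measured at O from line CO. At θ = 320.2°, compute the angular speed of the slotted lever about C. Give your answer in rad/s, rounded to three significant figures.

0.817

ω = 3.351 rad/s (from 32 rpm).
Crank pin A relative to C: A = (d + r cosθ, r sinθ); lever angle φ = atan2(r sinθ, d + r cosθ).
Differentiating tanφ: φ̇ = rω(d cosθ + r)/(d² + r² + 2dr cosθ).
d² + r² + 2dr cosθ = |CA|² = 0.0466905 m²;  d cosθ + r = +0.18811 m.
|ω_lever| = |0.0605·3.351·+0.18811| / 0.0466905 = 0.81681 rad/s.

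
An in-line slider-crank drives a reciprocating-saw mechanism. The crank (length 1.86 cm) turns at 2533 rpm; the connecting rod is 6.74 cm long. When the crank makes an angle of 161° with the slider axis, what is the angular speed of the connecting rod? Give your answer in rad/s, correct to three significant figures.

69.5

ω = 265.3 rad/s (converted from 2533 rpm).
The rod makes angle φ with the slider axis where L sinφ = r sinθ; differentiating, L cosφ·φ̇ = r ω cosθ.
L cosφ = √(L² − r² sin²θ) = 0.067127 m.
|ω_rod| = r ω |cosθ| / √(L² − r² sin²θ) = 0.0186·265.3·0.94552/0.067127 = 69.494 rad/s.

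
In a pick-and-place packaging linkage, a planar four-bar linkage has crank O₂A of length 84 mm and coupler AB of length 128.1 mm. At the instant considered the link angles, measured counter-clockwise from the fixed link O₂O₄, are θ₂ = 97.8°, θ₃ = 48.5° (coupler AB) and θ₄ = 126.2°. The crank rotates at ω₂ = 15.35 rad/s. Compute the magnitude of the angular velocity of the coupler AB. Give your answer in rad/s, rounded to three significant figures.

4.90

ω₂ = 15.35 rad/s
Differentiating the loop-closure r₂e^{iθ₂}+r₃e^{iθ₃}=r₁+r₄e^{iθ₄} gives r₂ω₂e^{iθ₂}+r₃ω₃e^{iθ₃}=r₄ω₄e^{iθ₄}.
Eliminating the other unknown: ω₃ = r₂ω₂ sin(θ₄−θ₂) / [r₃ sin(θ₃−θ₄)].
Numerator sine = +0.47562; denominator sine = -0.97705.
Result = 0.084·15.35·(+0.47562) / (0.1281·(-0.97705)) = -4.8999 rad/s; magnitude 4.8999 rad/s.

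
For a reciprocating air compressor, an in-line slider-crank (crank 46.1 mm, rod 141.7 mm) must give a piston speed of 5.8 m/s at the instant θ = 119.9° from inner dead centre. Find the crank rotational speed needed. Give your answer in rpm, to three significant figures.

1670

For an in-line slider-crank, |v_piston| = rω|sinθ|·[1 + r cosθ/√(L² − r² sin²θ)].
With r = 0.0461 m, L = 0.1417 m, θ = 119.9°: the bracketed kinematic factor |dx/dθ| = 0.033209 m.
ω = v/|dx/dθ| = 5.8/0.033209 = 174.65 rad/s.
N = 60ω/(2π) = 1667.8 rpm.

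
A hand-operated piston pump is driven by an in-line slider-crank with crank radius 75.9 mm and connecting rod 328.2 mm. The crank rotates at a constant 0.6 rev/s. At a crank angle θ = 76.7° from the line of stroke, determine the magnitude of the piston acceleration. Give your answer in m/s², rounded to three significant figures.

0.0199

ω = 2π·0.6 = 3.77 rad/s
x(θ) = r cosθ + √(L² − r² sin²θ); with ω constant, a = ω²·d²x/dθ².
d²x/dθ² = −r cosθ − r²(cos2θ)/√u − r⁴ sin²2θ/(4u^{3/2}),  u = L² − r² sin²θ = 0.102259 m².
Substituting r = 0.0759 m, L = 0.3282 m, θ = 76.7°: d²x/dθ² = -0.0014035 m.
a = ω²·d²x/dθ² = (3.77)²·(-0.0014035) = -0.019947 m/s²;  |a| = 0.019947 m/s².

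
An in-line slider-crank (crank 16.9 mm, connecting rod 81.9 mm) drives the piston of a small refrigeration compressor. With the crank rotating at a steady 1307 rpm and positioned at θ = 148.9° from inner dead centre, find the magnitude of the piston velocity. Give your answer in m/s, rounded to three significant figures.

ω = 2π·1307/60 = 136.9 rad/s
For an in-line slider-crank, x = r cosθ + √(L² − r² sin²θ), so v = −rω sinθ·[1 + r cosθ/√(L² − r² sin²θ)].
With r = 0.0169 m, L = 0.0819 m, θ = 148.9°: √(L² − r² sin²θ) = 0.081433 m.
v = −0.0169·136.9·0.51653·[1 + 0.0169·-0.85627/0.081433] = -0.98247 m/s.
|v| = 0.98247 m/s.

0.982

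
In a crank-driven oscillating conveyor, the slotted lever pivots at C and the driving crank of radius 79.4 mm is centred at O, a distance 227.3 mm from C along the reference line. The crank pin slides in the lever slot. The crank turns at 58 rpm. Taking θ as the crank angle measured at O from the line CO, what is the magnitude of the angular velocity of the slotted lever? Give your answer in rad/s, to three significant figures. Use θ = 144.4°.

1.78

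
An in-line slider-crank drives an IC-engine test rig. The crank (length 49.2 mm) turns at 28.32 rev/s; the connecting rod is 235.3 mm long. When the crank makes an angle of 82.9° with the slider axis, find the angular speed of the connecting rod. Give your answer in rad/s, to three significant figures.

ω = 177.9 rad/s (converted from 28.32 rev/s).
The rod makes angle φ with the slider axis where L sinφ = r sinθ; differentiating, L cosφ·φ̇ = r ω cosθ.
L cosφ = √(L² − r² sin²θ) = 0.23018 m.
|ω_rod| = r ω |cosθ| / √(L² − r² sin²θ) = 0.0492·177.9·0.12360/0.23018 = 4.7011 rad/s.

4.70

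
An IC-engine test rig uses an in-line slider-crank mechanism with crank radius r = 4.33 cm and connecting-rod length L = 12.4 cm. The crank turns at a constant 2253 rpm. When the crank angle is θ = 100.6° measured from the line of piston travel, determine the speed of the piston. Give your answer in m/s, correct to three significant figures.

ω = 2π·2253/60 = 235.9 rad/s
For an in-line slider-crank, x = r cosθ + √(L² − r² sin²θ), so v = −rω sinθ·[1 + r cosθ/√(L² − r² sin²θ)].
With r = 0.0433 m, L = 0.124 m, θ = 100.6°: √(L² − r² sin²θ) = 0.11647 m.
v = −0.0433·235.9·0.98294·[1 + 0.0433·-0.18395/0.11647] = -9.3549 m/s.
|v| = 9.3549 m/s.

9.35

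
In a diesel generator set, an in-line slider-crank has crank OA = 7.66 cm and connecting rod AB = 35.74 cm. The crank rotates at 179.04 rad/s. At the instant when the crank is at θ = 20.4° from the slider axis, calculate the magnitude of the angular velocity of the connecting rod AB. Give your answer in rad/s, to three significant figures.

36.1

ω = 179 rad/s
The rod makes angle φ with the slider axis where L sinφ = r sinθ; differentiating, L cosφ·φ̇ = r ω cosθ.
L cosφ = √(L² − r² sin²θ) = 0.3564 m.
|ω_rod| = r ω |cosθ| / √(L² − r² sin²θ) = 0.0766·179·0.93728/0.3564 = 36.067 rad/s.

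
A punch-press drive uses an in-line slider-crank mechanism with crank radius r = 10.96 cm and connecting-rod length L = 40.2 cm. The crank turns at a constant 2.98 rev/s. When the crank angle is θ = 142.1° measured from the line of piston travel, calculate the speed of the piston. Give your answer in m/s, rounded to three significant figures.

ω = 2π·2.98 = 18.72 rad/s
For an in-line slider-crank, x = r cosθ + √(L² − r² sin²θ), so v = −rω sinθ·[1 + r cosθ/√(L² − r² sin²θ)].
With r = 0.1096 m, L = 0.402 m, θ = 142.1°: √(L² − r² sin²θ) = 0.39632 m.
v = −0.1096·18.72·0.61429·[1 + 0.1096·-0.78908/0.39632] = -0.98552 m/s.
|v| = 0.98552 m/s.

0.986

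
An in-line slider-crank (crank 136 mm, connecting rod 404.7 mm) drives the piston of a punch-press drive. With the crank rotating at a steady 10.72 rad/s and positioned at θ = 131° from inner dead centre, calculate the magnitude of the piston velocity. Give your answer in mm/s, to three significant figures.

850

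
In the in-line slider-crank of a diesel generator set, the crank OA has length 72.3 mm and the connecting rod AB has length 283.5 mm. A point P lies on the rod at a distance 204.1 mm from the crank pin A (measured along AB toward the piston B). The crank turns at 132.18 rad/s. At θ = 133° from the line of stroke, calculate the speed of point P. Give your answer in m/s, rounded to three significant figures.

ω = 132.2 rad/s.  Crank-pin speed |V_A| = rω = 9.5566 m/s, perpendicular to OA.
Rod angle: sinφ = −(r/L) sinθ ⇒ φ = -10.749°; ω_rod = −rω cosθ/√(L²−r²sin²θ) = +23.4 rad/s.
V_P = V_A + ω_rod × AP, with AP = 0.2041 m along the rod.
Components: V_Px = −rω sinθ − a·ω_rod·sinφ = -6.0985 m/s;  V_Py = rω cosθ + a·ω_rod·cosφ = -1.8254 m/s.
|V_P| = √(V_Px² + V_Py²) = 6.3658 m/s.

6.37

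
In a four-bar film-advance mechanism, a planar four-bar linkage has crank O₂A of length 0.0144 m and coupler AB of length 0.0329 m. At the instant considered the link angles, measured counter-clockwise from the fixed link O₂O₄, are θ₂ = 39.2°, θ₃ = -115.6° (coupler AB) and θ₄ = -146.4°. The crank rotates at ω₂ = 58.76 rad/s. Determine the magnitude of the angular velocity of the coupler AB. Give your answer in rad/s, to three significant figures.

ω₂ = 58.76 rad/s
Differentiating the loop-closure r₂e^{iθ₂}+r₃e^{iθ₃}=r₁+r₄e^{iθ₄} gives r₂ω₂e^{iθ₂}+r₃ω₃e^{iθ₃}=r₄ω₄e^{iθ₄}.
Eliminating the other unknown: ω₃ = r₂ω₂ sin(θ₄−θ₂) / [r₃ sin(θ₃−θ₄)].
Numerator sine = +0.09758; denominator sine = +0.51204.
Result = 0.0144·58.76·(+0.09758) / (0.0329·(+0.51204)) = +4.9014 rad/s; magnitude 4.9014 rad/s.

4.90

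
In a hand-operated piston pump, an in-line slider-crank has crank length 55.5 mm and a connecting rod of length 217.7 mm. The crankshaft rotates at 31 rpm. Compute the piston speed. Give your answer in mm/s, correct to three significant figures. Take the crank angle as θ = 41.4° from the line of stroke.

ω = 2π·31/60 = 3.246 rad/s
For an in-line slider-crank, x = r cosθ + √(L² − r² sin²θ), so v = −rω sinθ·[1 + r cosθ/√(L² − r² sin²θ)].
With r = 0.0555 m, L = 0.2177 m, θ = 41.4°: √(L² − r² sin²θ) = 0.21458 m.
v = −0.0555·3.246·0.66131·[1 + 0.0555·0.75011/0.21458] = -0.14226 m/s.
|v| = 0.14226 m/s = 142.26 mm/s.

142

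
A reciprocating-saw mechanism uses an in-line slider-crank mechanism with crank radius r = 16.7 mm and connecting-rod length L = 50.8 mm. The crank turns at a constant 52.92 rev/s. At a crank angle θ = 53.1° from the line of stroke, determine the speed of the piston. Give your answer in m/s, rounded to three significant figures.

ω = 2π·52.9 = 332.5 rad/s
For an in-line slider-crank, x = r cosθ + √(L² − r² sin²θ), so v = −rω sinθ·[1 + r cosθ/√(L² − r² sin²θ)].
With r = 0.0167 m, L = 0.0508 m, θ = 53.1°: √(L² − r² sin²θ) = 0.049013 m.
v = −0.0167·332.5·0.79968·[1 + 0.0167·0.60042/0.049013] = -5.349 m/s.
|v| = 5.349 m/s.

5.35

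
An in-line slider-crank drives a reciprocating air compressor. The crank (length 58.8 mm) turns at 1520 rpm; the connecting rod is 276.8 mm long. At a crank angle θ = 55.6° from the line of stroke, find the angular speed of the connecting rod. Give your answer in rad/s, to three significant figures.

19.4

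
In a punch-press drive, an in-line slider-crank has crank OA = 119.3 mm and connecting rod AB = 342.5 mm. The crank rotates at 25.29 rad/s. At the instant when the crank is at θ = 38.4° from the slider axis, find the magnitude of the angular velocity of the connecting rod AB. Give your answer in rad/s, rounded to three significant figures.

7.07

ω = 25.29 rad/s
The rod makes angle φ with the slider axis where L sinφ = r sinθ; differentiating, L cosφ·φ̇ = r ω cosθ.
L cosφ = √(L² − r² sin²θ) = 0.33439 m.
|ω_rod| = r ω |cosθ| / √(L² − r² sin²θ) = 0.1193·25.29·0.78369/0.33439 = 7.0711 rad/s.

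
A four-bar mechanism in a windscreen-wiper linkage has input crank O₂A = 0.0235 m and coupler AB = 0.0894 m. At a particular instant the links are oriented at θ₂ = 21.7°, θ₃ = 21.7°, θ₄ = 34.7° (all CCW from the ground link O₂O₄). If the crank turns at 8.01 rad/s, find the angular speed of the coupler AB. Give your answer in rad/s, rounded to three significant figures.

ω₂ = 8.01 rad/s
Differentiating the loop-closure r₂e^{iθ₂}+r₃e^{iθ₃}=r₁+r₄e^{iθ₄} gives r₂ω₂e^{iθ₂}+r₃ω₃e^{iθ₃}=r₄ω₄e^{iθ₄}.
Eliminating the other unknown: ω₃ = r₂ω₂ sin(θ₄−θ₂) / [r₃ sin(θ₃−θ₄)].
Numerator sine = +0.22495; denominator sine = -0.22495.
Result = 0.0235·8.01·(+0.22495) / (0.0894·(-0.22495)) = -2.1055 rad/s; magnitude 2.1055 rad/s.

2.11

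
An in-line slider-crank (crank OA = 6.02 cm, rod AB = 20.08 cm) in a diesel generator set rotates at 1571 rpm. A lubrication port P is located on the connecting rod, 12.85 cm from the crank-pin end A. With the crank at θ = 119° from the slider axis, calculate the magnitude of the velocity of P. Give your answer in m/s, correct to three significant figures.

ω = 164.5 rad/s.  Crank-pin speed |V_A| = rω = 9.9038 m/s, perpendicular to OA.
Rod angle: sinφ = −(r/L) sinθ ⇒ φ = -15.201°; ω_rod = −rω cosθ/√(L²−r²sin²θ) = +24.779 rad/s.
V_P = V_A + ω_rod × AP, with AP = 0.1285 m along the rod.
Components: V_Px = −rω sinθ − a·ω_rod·sinφ = -7.8272 m/s;  V_Py = rω cosθ + a·ω_rod·cosφ = -1.7288 m/s.
|V_P| = √(V_Px² + V_Py²) = 8.0158 m/s.

8.02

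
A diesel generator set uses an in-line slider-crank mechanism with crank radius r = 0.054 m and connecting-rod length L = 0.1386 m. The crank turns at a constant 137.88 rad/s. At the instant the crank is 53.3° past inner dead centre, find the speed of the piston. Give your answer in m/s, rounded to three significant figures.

7.43

ω = 137.9 rad/s
For an in-line slider-crank, x = r cosθ + √(L² − r² sin²θ), so v = −rω sinθ·[1 + r cosθ/√(L² − r² sin²θ)].
With r = 0.054 m, L = 0.1386 m, θ = 53.3°: √(L² − r² sin²θ) = 0.13166 m.
v = −0.054·137.9·0.80178·[1 + 0.054·0.59763/0.13166] = -7.4328 m/s.
|v| = 7.4328 m/s.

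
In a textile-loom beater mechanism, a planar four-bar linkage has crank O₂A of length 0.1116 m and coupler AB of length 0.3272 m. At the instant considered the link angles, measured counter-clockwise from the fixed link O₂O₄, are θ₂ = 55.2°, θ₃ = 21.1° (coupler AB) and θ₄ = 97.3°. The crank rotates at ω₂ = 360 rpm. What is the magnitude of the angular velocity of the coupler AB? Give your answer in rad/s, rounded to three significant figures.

ω₂ = 37.7 rad/s (from 360 rpm).
Differentiating the loop-closure r₂e^{iθ₂}+r₃e^{iθ₃}=r₁+r₄e^{iθ₄} gives r₂ω₂e^{iθ₂}+r₃ω₃e^{iθ₃}=r₄ω₄e^{iθ₄}.
Eliminating the other unknown: ω₃ = r₂ω₂ sin(θ₄−θ₂) / [r₃ sin(θ₃−θ₄)].
Numerator sine = +0.67043; denominator sine = -0.97113.
Result = 0.1116·37.7·(+0.67043) / (0.3272·(-0.97113)) = -8.8767 rad/s; magnitude 8.8767 rad/s.

8.88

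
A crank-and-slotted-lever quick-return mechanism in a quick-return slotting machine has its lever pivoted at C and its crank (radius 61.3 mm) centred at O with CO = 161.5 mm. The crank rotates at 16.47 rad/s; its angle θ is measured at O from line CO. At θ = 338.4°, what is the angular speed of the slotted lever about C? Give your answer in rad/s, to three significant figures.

4.42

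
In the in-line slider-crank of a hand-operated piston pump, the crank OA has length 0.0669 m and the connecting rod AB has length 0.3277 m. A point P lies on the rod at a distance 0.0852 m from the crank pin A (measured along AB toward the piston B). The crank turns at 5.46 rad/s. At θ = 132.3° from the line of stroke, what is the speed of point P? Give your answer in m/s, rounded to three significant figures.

ω = 5.46 rad/s.  Crank-pin speed |V_A| = rω = 0.36527 m/s, perpendicular to OA.
Rod angle: sinφ = −(r/L) sinθ ⇒ φ = -8.685°; ω_rod = −rω cosθ/√(L²−r²sin²θ) = +0.75888 rad/s.
V_P = V_A + ω_rod × AP, with AP = 0.0852 m along the rod.
Components: V_Px = −rω sinθ − a·ω_rod·sinφ = -0.26041 m/s;  V_Py = rω cosθ + a·ω_rod·cosφ = -0.18192 m/s.
|V_P| = √(V_Px² + V_Py²) = 0.31766 m/s.

0.318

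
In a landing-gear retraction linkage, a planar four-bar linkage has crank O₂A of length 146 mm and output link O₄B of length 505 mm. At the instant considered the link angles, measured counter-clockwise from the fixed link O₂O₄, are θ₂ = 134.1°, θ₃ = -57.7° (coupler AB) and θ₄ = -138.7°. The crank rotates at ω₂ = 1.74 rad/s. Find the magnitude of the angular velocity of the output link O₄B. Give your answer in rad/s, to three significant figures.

0.104

ω₂ = 1.74 rad/s
Differentiating the loop-closure r₂e^{iθ₂}+r₃e^{iθ₃}=r₁+r₄e^{iθ₄} gives r₂ω₂e^{iθ₂}+r₃ω₃e^{iθ₃}=r₄ω₄e^{iθ₄}.
Eliminating the other unknown: ω₄ = r₂ω₂ sin(θ₂−θ₃) / [r₄ sin(θ₄−θ₃)].
Numerator sine = -0.20450; denominator sine = -0.98769.
Result = 0.146·1.74·(-0.20450) / (0.505·(-0.98769)) = +0.10415 rad/s; magnitude 0.10415 rad/s.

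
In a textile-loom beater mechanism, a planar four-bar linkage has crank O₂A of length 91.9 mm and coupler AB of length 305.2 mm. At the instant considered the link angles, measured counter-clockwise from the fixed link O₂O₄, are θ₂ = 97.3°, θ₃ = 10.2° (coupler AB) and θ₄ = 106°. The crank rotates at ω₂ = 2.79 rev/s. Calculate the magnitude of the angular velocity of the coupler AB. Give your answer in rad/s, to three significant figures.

0.803

ω₂ = 17.53 rad/s (from 2.79 rev/s).
Differentiating the loop-closure r₂e^{iθ₂}+r₃e^{iθ₃}=r₁+r₄e^{iθ₄} gives r₂ω₂e^{iθ₂}+r₃ω₃e^{iθ₃}=r₄ω₄e^{iθ₄}.
Eliminating the other unknown: ω₃ = r₂ω₂ sin(θ₄−θ₂) / [r₃ sin(θ₃−θ₄)].
Numerator sine = +0.15126; denominator sine = -0.99488.
Result = 0.0919·17.53·(+0.15126) / (0.3052·(-0.99488)) = -0.80255 rad/s; magnitude 0.80255 rad/s.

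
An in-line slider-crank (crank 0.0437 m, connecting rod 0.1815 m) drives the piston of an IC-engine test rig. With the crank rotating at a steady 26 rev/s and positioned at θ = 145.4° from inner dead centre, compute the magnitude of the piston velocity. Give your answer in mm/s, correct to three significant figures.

3240

ω = 2π·26 = 163.4 rad/s
For an in-line slider-crank, x = r cosθ + √(L² − r² sin²θ), so v = −rω sinθ·[1 + r cosθ/√(L² − r² sin²θ)].
With r = 0.0437 m, L = 0.1815 m, θ = 145.4°: √(L² − r² sin²θ) = 0.1798 m.
v = −0.0437·163.4·0.56784·[1 + 0.0437·-0.82314/0.1798] = -3.2428 m/s.
|v| = 3.2428 m/s = 3242.8 mm/s.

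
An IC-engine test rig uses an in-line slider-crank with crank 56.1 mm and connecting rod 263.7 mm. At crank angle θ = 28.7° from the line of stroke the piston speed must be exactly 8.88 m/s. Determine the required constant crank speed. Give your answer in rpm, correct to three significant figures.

For an in-line slider-crank, |v_piston| = rω|sinθ|·[1 + r cosθ/√(L² − r² sin²θ)].
With r = 0.0561 m, L = 0.2637 m, θ = 28.7°: the bracketed kinematic factor |dx/dθ| = 0.031994 m.
ω = v/|dx/dθ| = 8.88/0.031994 = 277.55 rad/s.
N = 60ω/(2π) = 2650.4 rpm.

2650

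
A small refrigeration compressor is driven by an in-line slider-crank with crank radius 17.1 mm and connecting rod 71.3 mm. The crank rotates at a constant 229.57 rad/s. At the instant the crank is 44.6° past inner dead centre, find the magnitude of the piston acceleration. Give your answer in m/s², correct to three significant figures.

648

ω = 229.6 rad/s
x(θ) = r cosθ + √(L² − r² sin²θ); with ω constant, a = ω²·d²x/dθ².
d²x/dθ² = −r cosθ − r²(cos2θ)/√u − r⁴ sin²2θ/(4u^{3/2}),  u = L² − r² sin²θ = 0.00493953 m².
Substituting r = 0.0171 m, L = 0.0713 m, θ = 44.6°: d²x/dθ² = -0.012295 m.
a = ω²·d²x/dθ² = (229.6)²·(-0.012295) = -647.99 m/s²;  |a| = 647.99 m/s².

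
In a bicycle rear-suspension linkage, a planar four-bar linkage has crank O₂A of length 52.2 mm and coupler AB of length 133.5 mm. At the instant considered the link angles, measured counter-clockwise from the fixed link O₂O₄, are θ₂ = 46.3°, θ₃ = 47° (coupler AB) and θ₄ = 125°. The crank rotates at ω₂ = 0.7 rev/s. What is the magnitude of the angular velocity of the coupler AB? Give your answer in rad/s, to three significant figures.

1.72

ω₂ = 4.398 rad/s (from 0.7 rev/s).
Differentiating the loop-closure r₂e^{iθ₂}+r₃e^{iθ₃}=r₁+r₄e^{iθ₄} gives r₂ω₂e^{iθ₂}+r₃ω₃e^{iθ₃}=r₄ω₄e^{iθ₄}.
Eliminating the other unknown: ω₃ = r₂ω₂ sin(θ₄−θ₂) / [r₃ sin(θ₃−θ₄)].
Numerator sine = +0.98061; denominator sine = -0.97815.
Result = 0.0522·4.398·(+0.98061) / (0.1335·(-0.97815)) = -1.7241 rad/s; magnitude 1.7241 rad/s.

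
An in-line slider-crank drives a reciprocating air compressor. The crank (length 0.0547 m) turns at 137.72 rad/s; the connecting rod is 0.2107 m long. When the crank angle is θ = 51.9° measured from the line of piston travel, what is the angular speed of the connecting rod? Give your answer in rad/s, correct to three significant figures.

22.5

ω = 137.7 rad/s
The rod makes angle φ with the slider axis where L sinφ = r sinθ; differentiating, L cosφ·φ̇ = r ω cosθ.
L cosφ = √(L² − r² sin²θ) = 0.20626 m.
|ω_rod| = r ω |cosθ| / √(L² − r² sin²θ) = 0.0547·137.7·0.61704/0.20626 = 22.537 rad/s.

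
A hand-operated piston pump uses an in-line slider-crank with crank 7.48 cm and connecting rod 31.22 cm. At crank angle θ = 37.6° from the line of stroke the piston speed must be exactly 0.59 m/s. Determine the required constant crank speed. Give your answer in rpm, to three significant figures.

104

For an in-line slider-crank, |v_piston| = rω|sinθ|·[1 + r cosθ/√(L² − r² sin²θ)].
With r = 0.0748 m, L = 0.3122 m, θ = 37.6°: the bracketed kinematic factor |dx/dθ| = 0.054396 m.
ω = v/|dx/dθ| = 0.59/0.054396 = 10.846 rad/s.
N = 60ω/(2π) = 103.57 rpm.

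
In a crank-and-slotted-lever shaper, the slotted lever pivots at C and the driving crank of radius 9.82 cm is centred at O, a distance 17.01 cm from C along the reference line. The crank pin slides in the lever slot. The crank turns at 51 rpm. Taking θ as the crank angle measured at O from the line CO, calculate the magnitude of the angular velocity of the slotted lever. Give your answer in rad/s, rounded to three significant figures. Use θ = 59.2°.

ω = 5.341 rad/s (from 51 rpm).
Crank pin A relative to C: A = (d + r cosθ, r sinθ); lever angle φ = atan2(r sinθ, d + r cosθ).
Differentiating tanφ: φ̇ = rω(d cosθ + r)/(d² + r² + 2dr cosθ).
d² + r² + 2dr cosθ = |CA|² = 0.0556834 m²;  d cosθ + r = +0.1853 m.
|ω_lever| = |0.0982·5.341·+0.1853| / 0.0556834 = 1.7452 rad/s.

1.75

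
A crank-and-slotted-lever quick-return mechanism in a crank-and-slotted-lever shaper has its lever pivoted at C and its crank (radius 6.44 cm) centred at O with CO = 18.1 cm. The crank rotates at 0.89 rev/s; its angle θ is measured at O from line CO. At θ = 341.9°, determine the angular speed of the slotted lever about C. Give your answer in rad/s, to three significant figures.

1.44

ω = 5.592 rad/s (from 0.89 rev/s).
Crank pin A relative to C: A = (d + r cosθ, r sinθ); lever angle φ = atan2(r sinθ, d + r cosθ).
Differentiating tanφ: φ̇ = rω(d cosθ + r)/(d² + r² + 2dr cosθ).
d² + r² + 2dr cosθ = |CA|² = 0.0590675 m²;  d cosθ + r = +0.23644 m.
|ω_lever| = |0.0644·5.592·+0.23644| / 0.0590675 = 1.4416 rad/s.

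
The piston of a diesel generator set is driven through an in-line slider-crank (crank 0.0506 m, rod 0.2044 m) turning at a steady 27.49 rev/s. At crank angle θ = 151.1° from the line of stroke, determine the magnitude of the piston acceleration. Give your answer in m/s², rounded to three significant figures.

1120

ω = 2π·27.5 = 172.7 rad/s
x(θ) = r cosθ + √(L² − r² sin²θ); with ω constant, a = ω²·d²x/dθ².
d²x/dθ² = −r cosθ − r²(cos2θ)/√u − r⁴ sin²2θ/(4u^{3/2}),  u = L² − r² sin²θ = 0.0411814 m².
Substituting r = 0.0506 m, L = 0.2044 m, θ = 151.1°: d²x/dθ² = +0.037435 m.
a = ω²·d²x/dθ² = (172.7)²·(+0.037435) = +1116.8 m/s²;  |a| = 1116.8 m/s².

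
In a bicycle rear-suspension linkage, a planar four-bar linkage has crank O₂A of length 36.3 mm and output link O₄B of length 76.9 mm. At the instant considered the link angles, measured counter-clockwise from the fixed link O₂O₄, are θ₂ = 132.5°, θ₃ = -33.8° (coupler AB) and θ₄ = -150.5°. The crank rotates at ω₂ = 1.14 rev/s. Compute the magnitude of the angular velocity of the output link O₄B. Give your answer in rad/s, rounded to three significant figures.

ω₂ = 7.163 rad/s (from 1.14 rev/s).
Differentiating the loop-closure r₂e^{iθ₂}+r₃e^{iθ₃}=r₁+r₄e^{iθ₄} gives r₂ω₂e^{iθ₂}+r₃ω₃e^{iθ₃}=r₄ω₄e^{iθ₄}.
Eliminating the other unknown: ω₄ = r₂ω₂ sin(θ₂−θ₃) / [r₄ sin(θ₄−θ₃)].
Numerator sine = +0.23684; denominator sine = -0.89337.
Result = 0.0363·7.163·(+0.23684) / (0.0769·(-0.89337)) = -0.89636 rad/s; magnitude 0.89636 rad/s.

0.896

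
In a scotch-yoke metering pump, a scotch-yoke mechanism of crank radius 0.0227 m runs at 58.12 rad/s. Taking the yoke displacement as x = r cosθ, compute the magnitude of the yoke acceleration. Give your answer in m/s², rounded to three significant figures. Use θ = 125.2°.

44.2

ω = 58.12 rad/s
x = r cosθ ⇒ ẍ = −rω² cosθ (ω constant).
|a| = rω²|cosθ| = 0.0227·(58.12)²·|cos 125.2°| = 44.2 m/s².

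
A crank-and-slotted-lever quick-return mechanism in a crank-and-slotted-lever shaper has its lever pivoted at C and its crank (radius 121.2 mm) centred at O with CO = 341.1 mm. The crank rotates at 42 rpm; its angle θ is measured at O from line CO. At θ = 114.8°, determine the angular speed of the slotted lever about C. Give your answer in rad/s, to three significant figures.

ω = 4.398 rad/s (from 42 rpm).
Crank pin A relative to C: A = (d + r cosθ, r sinθ); lever angle φ = atan2(r sinθ, d + r cosθ).
Differentiating tanφ: φ̇ = rω(d cosθ + r)/(d² + r² + 2dr cosθ).
d² + r² + 2dr cosθ = |CA|² = 0.0963572 m²;  d cosθ + r = -0.021875 m.
|ω_lever| = |0.1212·4.398·-0.021875| / 0.0963572 = 0.12102 rad/s.

0.121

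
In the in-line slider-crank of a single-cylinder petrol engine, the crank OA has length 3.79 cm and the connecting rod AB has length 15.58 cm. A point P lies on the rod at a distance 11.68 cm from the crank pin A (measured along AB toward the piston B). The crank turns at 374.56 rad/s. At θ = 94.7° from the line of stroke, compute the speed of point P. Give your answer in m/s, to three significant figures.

ω = 374.6 rad/s.  Crank-pin speed |V_A| = rω = 14.196 m/s, perpendicular to OA.
Rod angle: sinφ = −(r/L) sinθ ⇒ φ = -14.031°; ω_rod = −rω cosθ/√(L²−r²sin²θ) = +7.6955 rad/s.
V_P = V_A + ω_rod × AP, with AP = 0.1168 m along the rod.
Components: V_Px = −rω sinθ − a·ω_rod·sinφ = -13.93 m/s;  V_Py = rω cosθ + a·ω_rod·cosφ = -0.29117 m/s.
|V_P| = √(V_Px² + V_Py²) = 13.933 m/s.

13.9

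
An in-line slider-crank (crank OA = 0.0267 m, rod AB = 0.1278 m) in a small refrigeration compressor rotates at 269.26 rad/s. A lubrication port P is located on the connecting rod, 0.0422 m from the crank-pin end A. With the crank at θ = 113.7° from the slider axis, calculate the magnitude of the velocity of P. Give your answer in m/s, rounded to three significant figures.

ω = 269.3 rad/s.  Crank-pin speed |V_A| = rω = 7.1892 m/s, perpendicular to OA.
Rod angle: sinφ = −(r/L) sinθ ⇒ φ = -11.029°; ω_rod = −rω cosθ/√(L²−r²sin²θ) = +23.037 rad/s.
V_P = V_A + ω_rod × AP, with AP = 0.0422 m along the rod.
Components: V_Px = −rω sinθ − a·ω_rod·sinφ = -6.3969 m/s;  V_Py = rω cosθ + a·ω_rod·cosφ = -1.9355 m/s.
|V_P| = √(V_Px² + V_Py²) = 6.6833 m/s.

6.68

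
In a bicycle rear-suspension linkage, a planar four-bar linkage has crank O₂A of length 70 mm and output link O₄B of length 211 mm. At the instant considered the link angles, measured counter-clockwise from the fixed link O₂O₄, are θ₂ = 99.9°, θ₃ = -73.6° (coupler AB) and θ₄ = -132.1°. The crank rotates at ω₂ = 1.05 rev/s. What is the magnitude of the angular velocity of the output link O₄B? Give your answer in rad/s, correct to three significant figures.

ω₂ = 6.597 rad/s (from 1.05 rev/s).
Differentiating the loop-closure r₂e^{iθ₂}+r₃e^{iθ₃}=r₁+r₄e^{iθ₄} gives r₂ω₂e^{iθ₂}+r₃ω₃e^{iθ₃}=r₄ω₄e^{iθ₄}.
Eliminating the other unknown: ω₄ = r₂ω₂ sin(θ₂−θ₃) / [r₄ sin(θ₄−θ₃)].
Numerator sine = +0.11320; denominator sine = -0.85264.
Result = 0.07·6.597·(+0.11320) / (0.211·(-0.85264)) = -0.29059 rad/s; magnitude 0.29059 rad/s.

0.291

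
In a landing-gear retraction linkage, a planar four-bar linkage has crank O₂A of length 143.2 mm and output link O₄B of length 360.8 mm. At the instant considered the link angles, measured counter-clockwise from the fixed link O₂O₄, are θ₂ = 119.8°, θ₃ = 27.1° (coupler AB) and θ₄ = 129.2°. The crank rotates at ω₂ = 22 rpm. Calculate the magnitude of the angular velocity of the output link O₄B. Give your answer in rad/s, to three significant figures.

0.934

ω₂ = 2.304 rad/s (from 22 rpm).
Differentiating the loop-closure r₂e^{iθ₂}+r₃e^{iθ₃}=r₁+r₄e^{iθ₄} gives r₂ω₂e^{iθ₂}+r₃ω₃e^{iθ₃}=r₄ω₄e^{iθ₄}.
Eliminating the other unknown: ω₄ = r₂ω₂ sin(θ₂−θ₃) / [r₄ sin(θ₄−θ₃)].
Numerator sine = +0.99889; denominator sine = +0.97778.
Result = 0.1432·2.304·(+0.99889) / (0.3608·(+0.97778)) = +0.93412 rad/s; magnitude 0.93412 rad/s.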